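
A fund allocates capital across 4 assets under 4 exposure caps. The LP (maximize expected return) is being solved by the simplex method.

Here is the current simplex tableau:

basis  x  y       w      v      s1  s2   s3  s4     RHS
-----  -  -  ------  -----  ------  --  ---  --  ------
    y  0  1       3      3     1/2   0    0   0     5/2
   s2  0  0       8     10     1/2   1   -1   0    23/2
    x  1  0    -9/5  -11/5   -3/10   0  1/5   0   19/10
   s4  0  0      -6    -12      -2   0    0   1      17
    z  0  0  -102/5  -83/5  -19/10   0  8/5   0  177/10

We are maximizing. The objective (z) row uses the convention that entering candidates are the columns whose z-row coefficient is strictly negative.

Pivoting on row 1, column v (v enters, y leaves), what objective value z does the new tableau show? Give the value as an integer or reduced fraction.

473/15

Minimum ratio for v: (5/2)/3 = 5/6.
z changes by −(z-row coeff of v)·ratio = −(-83/5)·(5/6) = 83/6.
New z = 177/10 + (83/6) = 473/15.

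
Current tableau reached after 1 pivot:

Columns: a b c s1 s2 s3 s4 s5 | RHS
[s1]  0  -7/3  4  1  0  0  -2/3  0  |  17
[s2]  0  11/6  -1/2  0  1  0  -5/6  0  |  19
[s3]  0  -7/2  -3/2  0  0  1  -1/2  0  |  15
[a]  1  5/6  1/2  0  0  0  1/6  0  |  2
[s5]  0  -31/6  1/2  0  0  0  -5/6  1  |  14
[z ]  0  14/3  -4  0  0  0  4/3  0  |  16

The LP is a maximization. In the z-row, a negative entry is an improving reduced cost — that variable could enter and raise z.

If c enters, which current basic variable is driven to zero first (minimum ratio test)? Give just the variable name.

Ratios: row 1 (s1): 17/4 = 17/4; row 2 (s2): entry -1/2 ≤ 0, skip; row 3 (s3): entry -3/2 ≤ 0, skip; row 4 (a): 2/(1/2) = 4; row 5 (s5): 14/(1/2) = 28.
Minimum ratio 4 is in the a row, so a leaves.

a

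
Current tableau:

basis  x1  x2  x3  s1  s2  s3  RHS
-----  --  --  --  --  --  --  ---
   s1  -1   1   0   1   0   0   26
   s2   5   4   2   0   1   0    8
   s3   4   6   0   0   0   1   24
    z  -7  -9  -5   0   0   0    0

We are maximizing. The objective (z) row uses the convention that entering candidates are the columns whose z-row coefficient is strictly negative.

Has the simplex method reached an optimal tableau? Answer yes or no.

no

Column x1 has objective-row coefficient -7, which is negative; an improving pivot exists, so not yet optimal.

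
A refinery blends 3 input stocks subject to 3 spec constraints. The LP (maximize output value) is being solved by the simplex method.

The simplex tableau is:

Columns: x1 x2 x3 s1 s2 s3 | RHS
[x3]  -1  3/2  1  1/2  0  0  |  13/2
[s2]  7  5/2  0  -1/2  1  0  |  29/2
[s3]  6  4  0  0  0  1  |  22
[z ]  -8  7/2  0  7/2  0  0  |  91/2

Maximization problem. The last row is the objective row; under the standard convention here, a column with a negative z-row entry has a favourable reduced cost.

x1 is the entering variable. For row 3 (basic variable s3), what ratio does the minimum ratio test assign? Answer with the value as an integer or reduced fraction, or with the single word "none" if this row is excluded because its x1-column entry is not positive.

11/3

Ratio = RHS / (x1 entry) = 22 / 6 = 11/3.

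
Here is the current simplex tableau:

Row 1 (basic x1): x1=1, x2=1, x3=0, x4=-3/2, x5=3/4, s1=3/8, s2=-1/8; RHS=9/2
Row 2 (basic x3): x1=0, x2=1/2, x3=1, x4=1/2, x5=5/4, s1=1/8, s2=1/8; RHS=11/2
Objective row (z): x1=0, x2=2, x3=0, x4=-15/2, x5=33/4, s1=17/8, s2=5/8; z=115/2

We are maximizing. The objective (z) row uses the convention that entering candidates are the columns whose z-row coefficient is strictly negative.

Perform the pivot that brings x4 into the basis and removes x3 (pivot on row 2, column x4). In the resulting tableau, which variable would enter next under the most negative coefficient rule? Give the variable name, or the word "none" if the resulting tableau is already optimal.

Pivot element 1/2. New z-row = old z-row − (-15/2)·(row 2/(1/2)).
Updated z-row coefficients: x1: 0, x2: 19/2, x3: 15, x4: 0, x5: 27, s1: 4, s2: 5/2.
No coefficient is strictly negative; the tableau after this pivot is optimal.

none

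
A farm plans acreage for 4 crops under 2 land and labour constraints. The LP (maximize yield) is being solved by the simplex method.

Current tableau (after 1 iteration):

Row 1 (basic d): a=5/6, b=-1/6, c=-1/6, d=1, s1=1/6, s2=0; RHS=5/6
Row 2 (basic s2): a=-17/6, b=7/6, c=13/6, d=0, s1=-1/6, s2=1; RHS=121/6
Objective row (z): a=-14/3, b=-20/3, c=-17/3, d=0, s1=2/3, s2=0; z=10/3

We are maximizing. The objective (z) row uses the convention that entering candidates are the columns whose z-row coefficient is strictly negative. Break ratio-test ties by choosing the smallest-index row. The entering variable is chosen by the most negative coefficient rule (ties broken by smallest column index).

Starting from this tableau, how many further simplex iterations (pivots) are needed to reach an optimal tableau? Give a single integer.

2

pivot: b in, s2 out → z = 830/7
pivot: a in, d out → z = 898/3
No improving column remains; optimal.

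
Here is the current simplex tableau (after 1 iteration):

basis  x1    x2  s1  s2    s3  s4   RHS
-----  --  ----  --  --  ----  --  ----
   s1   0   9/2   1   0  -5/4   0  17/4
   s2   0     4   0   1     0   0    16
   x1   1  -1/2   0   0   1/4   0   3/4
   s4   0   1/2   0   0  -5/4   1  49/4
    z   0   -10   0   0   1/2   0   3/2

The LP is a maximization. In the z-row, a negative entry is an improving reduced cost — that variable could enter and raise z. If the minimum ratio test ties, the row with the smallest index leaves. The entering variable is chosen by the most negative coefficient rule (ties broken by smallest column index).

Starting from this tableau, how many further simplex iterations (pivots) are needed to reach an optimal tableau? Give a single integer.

2

pivot: x2 in, s1 out → z = 197/18
pivot: s3 in, s2 out → z = 36
No improving column remains; optimal.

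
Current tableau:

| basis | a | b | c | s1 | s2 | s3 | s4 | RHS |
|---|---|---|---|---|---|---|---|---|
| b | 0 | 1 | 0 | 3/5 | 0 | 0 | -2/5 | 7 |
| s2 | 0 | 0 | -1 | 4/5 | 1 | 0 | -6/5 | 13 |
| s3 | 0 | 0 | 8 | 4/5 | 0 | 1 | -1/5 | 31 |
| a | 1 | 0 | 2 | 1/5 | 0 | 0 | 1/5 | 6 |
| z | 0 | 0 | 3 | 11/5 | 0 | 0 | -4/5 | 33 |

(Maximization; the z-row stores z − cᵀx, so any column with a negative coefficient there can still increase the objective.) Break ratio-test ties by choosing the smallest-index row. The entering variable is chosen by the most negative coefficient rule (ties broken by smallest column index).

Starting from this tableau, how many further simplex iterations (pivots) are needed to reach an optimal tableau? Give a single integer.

1

pivot: s4 in, a out → z = 57
No improving column remains; optimal.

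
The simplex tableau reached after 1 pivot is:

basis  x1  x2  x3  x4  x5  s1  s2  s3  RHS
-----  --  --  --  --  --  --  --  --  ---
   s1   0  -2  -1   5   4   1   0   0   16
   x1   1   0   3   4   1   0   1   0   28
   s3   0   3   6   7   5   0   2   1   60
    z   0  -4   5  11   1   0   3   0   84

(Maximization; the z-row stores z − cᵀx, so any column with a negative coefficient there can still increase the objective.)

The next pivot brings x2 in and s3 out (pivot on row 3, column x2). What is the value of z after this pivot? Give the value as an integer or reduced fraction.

Minimum ratio for x2: 60/3 = 20.
z changes by −(z-row coeff of x2)·ratio = −(-4)·20 = 80.
New z = 84 + 80 = 164.

164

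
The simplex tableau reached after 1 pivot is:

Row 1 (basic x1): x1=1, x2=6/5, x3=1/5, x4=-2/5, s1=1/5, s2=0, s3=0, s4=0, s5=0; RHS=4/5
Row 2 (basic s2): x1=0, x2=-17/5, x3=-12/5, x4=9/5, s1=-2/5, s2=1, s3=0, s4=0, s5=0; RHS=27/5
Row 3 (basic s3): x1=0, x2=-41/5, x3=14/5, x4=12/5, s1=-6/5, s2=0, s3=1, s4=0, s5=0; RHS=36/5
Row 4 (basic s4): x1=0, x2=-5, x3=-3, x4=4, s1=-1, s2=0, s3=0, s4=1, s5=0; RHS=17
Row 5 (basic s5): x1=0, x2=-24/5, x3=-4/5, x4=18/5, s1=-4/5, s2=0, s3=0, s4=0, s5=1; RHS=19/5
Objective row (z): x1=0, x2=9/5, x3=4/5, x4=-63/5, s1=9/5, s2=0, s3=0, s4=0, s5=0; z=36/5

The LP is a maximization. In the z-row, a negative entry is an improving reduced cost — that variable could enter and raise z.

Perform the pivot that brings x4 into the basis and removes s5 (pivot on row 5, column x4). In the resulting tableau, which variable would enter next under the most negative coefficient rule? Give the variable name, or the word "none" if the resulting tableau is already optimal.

Pivot element 18/5. New z-row = old z-row − (-63/5)·(row 5/(18/5)).
Updated z-row coefficients: x1: 0, x2: -15, x3: -2, x4: 0, s1: -1, s2: 0, s3: 0, s4: 0, s5: 7/2.
The most negative is -15 in column x2, so x2 would enter next.

x2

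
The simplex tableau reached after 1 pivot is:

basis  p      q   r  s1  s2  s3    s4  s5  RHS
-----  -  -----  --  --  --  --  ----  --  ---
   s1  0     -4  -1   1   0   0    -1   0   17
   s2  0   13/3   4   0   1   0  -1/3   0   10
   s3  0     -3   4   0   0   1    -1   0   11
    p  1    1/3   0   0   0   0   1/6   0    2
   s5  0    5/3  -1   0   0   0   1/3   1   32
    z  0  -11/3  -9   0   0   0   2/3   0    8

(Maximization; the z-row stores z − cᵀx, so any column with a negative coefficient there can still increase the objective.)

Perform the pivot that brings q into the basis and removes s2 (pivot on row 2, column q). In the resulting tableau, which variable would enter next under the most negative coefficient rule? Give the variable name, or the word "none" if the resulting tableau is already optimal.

r

Pivot element 13/3. New z-row = old z-row − (-11/3)·(row 2/(13/3)).
Updated z-row coefficients: p: 0, q: 0, r: -73/13, s1: 0, s2: 11/13, s3: 0, s4: 5/13, s5: 0.
The most negative is -73/13 in column r, so r would enter next.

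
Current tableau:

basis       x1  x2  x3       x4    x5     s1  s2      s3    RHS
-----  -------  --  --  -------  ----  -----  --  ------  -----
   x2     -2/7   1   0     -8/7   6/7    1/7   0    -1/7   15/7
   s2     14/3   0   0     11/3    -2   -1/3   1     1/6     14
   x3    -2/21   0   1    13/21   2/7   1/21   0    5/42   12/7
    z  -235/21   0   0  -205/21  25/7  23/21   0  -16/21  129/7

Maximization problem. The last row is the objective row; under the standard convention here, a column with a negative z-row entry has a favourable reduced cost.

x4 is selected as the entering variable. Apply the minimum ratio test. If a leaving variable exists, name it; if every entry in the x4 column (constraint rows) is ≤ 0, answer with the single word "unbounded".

Ratios: row 1 (x2): entry -8/7 ≤ 0, skip; row 2 (s2): 14/(11/3) = 42/11; row 3 (x3): (12/7)/(13/21) = 36/13.
Minimum ratio is in the x3 row, so x3 leaves.

x3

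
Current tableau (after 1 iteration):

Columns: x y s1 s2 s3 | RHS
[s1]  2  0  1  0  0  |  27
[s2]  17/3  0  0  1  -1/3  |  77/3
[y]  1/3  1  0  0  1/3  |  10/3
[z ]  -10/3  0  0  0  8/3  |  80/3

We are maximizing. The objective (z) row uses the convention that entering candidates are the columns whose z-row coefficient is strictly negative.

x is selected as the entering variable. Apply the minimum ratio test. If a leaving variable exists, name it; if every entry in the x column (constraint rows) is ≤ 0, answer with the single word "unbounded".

Ratios: row 1 (s1): 27/2 = 27/2; row 2 (s2): (77/3)/(17/3) = 77/17; row 3 (y): (10/3)/(1/3) = 10.
Minimum ratio is in the s2 row, so s2 leaves.

s2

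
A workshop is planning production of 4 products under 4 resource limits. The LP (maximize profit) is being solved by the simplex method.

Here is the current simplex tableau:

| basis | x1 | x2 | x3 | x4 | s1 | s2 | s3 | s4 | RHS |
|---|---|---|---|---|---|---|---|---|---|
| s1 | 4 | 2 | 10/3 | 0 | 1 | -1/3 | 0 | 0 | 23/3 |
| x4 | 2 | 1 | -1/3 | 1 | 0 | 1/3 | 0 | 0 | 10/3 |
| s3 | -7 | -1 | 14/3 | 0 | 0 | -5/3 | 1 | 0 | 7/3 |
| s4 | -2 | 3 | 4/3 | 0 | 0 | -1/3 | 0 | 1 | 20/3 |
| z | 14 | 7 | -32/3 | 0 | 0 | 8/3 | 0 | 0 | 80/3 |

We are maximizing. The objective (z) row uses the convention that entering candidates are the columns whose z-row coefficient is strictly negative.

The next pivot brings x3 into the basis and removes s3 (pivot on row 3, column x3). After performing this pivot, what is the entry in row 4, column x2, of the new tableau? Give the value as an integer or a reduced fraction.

Pivot element is row 3, column x3: 14/3.
Normalize row 3: new (row 3, x2) = (-1)/(14/3) = -3/14.
row 4 ← row 4 − (4/3)·(new row 3): 3 − (4/3)·(-3/14) = 23/7.

23/7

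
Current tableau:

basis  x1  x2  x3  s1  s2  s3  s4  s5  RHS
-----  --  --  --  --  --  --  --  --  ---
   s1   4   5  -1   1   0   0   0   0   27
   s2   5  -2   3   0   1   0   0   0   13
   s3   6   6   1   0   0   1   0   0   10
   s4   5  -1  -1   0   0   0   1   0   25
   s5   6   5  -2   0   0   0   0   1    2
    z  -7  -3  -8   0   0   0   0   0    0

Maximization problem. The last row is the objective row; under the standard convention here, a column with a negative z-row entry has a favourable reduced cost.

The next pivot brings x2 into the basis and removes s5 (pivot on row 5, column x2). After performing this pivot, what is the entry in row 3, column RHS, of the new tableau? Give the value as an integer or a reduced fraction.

38/5

Pivot element is row 5, column x2: 5.
Normalize row 5: new (row 5, RHS) = 2/5 = 2/5.
row 3 ← row 3 − 6·(new row 5): 10 − 6·(2/5) = 38/5.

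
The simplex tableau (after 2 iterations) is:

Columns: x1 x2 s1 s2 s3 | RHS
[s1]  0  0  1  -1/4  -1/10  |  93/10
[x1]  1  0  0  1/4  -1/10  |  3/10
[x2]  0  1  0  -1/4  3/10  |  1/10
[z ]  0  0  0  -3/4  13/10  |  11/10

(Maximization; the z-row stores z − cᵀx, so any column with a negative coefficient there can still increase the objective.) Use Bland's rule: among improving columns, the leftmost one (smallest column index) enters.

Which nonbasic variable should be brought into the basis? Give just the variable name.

Objective-row coefficients: x1: 0, x2: 0, s1: 0, s2: -3/4, s3: 13/10.
Improving columns: s2. Bland's rule picks the smallest column index → s2.

s2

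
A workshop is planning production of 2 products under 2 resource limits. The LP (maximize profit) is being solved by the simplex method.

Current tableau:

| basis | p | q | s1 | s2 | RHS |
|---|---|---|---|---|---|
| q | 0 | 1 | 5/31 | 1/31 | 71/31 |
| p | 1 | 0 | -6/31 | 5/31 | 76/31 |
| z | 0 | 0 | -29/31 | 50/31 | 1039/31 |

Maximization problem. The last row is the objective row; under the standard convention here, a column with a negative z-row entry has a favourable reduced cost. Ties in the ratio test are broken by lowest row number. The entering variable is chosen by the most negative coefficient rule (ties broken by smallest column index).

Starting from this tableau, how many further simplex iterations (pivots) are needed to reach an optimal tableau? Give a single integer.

pivot: s1 in, q out → z = 234/5
No improving column remains; optimal.

1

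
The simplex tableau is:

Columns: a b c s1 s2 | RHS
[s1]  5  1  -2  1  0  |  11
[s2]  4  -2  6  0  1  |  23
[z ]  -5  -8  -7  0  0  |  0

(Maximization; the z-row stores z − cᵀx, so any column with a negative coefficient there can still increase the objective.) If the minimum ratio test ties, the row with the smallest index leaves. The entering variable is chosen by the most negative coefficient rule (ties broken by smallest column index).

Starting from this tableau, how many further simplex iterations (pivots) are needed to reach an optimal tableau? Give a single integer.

pivot: b in, s1 out → z = 88
pivot: c in, s2 out → z = 1211/2
No improving column remains; optimal.

2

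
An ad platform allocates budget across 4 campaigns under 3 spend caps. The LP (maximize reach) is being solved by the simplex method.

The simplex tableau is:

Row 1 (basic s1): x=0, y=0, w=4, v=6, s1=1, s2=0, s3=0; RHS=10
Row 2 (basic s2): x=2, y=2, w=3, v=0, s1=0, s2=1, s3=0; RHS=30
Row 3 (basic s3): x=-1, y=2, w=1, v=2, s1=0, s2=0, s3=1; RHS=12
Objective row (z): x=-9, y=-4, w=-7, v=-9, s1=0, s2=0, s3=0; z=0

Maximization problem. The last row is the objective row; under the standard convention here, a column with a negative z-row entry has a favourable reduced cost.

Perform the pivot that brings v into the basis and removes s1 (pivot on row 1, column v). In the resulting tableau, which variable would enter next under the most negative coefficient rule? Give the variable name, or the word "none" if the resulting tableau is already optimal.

Pivot element 6. New z-row = old z-row − (-9)·(row 1/6).
Updated z-row coefficients: x: -9, y: -4, w: -1, v: 0, s1: 3/2, s2: 0, s3: 0.
The most negative is -9 in column x, so x would enter next.

x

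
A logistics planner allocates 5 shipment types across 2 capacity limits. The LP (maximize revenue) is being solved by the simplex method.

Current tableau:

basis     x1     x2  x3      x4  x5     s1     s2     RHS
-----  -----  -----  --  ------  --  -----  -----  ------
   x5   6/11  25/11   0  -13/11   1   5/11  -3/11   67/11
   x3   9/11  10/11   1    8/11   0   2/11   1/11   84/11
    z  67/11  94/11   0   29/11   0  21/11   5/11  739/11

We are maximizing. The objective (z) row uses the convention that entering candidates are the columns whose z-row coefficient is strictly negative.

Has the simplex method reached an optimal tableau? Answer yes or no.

yes

No objective-row coefficient is strictly negative, so no entering variable exists; the tableau is optimal.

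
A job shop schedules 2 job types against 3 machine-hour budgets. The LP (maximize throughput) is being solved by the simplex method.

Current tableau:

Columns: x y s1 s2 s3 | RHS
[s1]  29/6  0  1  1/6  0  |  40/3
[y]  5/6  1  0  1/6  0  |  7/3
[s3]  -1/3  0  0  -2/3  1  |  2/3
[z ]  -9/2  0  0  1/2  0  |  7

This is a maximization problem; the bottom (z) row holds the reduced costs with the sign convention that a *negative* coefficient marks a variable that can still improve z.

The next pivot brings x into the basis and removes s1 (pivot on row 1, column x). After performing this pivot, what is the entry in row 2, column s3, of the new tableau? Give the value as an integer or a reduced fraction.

0

Pivot element is row 1, column x: 29/6.
Normalize row 1: new (row 1, s3) = 0/(29/6) = 0.
row 2 ← row 2 − (5/6)·(new row 1): 0 − (5/6)·0 = 0.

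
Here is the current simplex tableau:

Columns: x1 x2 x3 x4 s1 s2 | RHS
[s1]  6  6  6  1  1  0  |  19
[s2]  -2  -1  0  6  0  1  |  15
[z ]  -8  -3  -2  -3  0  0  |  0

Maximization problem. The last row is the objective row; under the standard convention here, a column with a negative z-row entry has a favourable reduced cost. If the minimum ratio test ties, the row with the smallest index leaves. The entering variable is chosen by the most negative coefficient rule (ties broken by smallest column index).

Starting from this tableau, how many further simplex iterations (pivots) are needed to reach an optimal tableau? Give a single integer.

pivot: x1 in, s1 out → z = 76/3
pivot: x4 in, s2 out → z = 588/19
No improving column remains; optimal.

2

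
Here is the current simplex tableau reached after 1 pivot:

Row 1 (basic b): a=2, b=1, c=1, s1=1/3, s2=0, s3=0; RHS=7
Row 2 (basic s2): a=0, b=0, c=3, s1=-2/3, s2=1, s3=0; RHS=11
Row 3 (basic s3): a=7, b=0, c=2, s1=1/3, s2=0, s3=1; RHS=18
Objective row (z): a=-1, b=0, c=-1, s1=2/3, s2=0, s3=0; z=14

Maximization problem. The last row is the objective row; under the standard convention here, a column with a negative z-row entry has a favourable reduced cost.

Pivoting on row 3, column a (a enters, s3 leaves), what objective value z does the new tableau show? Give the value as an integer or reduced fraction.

Minimum ratio for a: 18/7 = 18/7.
z changes by −(z-row coeff of a)·ratio = −(-1)·(18/7) = 18/7.
New z = 14 + (18/7) = 116/7.

116/7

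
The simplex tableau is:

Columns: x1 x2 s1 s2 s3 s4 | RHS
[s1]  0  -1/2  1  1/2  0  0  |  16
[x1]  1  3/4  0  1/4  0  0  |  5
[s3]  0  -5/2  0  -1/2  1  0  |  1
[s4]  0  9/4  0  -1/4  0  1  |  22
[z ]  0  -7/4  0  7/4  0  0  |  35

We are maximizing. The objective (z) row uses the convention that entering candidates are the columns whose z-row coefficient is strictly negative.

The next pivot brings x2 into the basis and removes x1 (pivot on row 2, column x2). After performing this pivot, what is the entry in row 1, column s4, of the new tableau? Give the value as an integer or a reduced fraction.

Pivot element is row 2, column x2: 3/4.
Normalize row 2: new (row 2, s4) = 0/(3/4) = 0.
row 1 ← row 1 − (-1/2)·(new row 2): 0 − (-1/2)·0 = 0.

0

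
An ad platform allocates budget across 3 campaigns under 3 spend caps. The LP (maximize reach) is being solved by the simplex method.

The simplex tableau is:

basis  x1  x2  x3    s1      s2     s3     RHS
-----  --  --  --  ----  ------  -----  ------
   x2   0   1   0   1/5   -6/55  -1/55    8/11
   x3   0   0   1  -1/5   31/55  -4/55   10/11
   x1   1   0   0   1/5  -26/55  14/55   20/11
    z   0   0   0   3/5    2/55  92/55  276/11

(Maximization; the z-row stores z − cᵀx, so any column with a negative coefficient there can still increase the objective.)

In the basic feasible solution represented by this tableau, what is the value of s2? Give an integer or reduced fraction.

s2 is nonbasic (not in the basis column), so its value in the current BFS is 0.

0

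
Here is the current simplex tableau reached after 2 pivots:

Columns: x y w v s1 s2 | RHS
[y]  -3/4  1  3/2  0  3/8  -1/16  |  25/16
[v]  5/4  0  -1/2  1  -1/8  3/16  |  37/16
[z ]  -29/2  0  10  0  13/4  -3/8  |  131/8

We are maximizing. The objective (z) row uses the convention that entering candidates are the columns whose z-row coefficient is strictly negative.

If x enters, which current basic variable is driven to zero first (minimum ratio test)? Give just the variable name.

v

Ratios: row 1 (y): entry -3/4 ≤ 0, skip; row 2 (v): (37/16)/(5/4) = 37/20.
Minimum ratio 37/20 is in the v row, so v leaves.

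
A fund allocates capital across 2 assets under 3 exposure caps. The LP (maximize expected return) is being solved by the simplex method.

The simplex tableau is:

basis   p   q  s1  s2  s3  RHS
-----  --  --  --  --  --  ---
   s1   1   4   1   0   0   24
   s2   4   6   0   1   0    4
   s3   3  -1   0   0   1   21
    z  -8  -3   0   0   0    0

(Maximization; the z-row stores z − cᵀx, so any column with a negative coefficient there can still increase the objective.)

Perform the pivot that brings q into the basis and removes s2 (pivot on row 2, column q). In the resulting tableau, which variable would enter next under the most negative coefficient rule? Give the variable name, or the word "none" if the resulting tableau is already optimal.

Pivot element 6. New z-row = old z-row − (-3)·(row 2/6).
Updated z-row coefficients: p: -6, q: 0, s1: 0, s2: 1/2, s3: 0.
The most negative is -6 in column p, so p would enter next.

p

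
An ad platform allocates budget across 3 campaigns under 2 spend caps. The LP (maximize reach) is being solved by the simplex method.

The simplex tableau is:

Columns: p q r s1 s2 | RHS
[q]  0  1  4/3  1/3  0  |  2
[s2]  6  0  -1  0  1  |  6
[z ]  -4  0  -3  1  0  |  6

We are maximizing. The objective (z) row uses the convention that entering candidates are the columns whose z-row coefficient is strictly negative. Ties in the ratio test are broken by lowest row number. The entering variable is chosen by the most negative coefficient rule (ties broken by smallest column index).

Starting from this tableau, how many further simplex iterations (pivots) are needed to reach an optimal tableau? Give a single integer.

2

pivot: p in, s2 out → z = 10
pivot: r in, q out → z = 31/2
No improving column remains; optimal.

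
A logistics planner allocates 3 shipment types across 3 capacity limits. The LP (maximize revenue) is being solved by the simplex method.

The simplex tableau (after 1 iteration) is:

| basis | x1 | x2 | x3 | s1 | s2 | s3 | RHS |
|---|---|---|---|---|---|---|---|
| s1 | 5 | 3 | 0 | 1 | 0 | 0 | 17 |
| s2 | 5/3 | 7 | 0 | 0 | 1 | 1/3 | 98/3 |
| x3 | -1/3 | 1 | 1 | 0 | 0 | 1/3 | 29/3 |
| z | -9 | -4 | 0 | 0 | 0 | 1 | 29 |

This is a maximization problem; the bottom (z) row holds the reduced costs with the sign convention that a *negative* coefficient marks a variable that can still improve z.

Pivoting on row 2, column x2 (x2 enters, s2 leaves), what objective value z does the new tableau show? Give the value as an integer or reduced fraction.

143/3

Minimum ratio for x2: (98/3)/7 = 14/3.
z changes by −(z-row coeff of x2)·ratio = −(-4)·(14/3) = 56/3.
New z = 29 + (56/3) = 143/3.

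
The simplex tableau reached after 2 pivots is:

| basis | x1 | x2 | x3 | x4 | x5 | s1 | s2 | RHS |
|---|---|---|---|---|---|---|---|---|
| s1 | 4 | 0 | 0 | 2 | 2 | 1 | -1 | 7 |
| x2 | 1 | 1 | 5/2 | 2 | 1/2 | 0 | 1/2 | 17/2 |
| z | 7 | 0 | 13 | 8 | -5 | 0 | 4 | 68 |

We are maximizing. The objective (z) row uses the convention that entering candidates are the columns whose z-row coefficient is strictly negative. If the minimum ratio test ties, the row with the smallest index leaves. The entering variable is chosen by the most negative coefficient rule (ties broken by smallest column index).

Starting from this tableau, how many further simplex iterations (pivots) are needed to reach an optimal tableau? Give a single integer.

pivot: x5 in, s1 out → z = 171/2
No improving column remains; optimal.

1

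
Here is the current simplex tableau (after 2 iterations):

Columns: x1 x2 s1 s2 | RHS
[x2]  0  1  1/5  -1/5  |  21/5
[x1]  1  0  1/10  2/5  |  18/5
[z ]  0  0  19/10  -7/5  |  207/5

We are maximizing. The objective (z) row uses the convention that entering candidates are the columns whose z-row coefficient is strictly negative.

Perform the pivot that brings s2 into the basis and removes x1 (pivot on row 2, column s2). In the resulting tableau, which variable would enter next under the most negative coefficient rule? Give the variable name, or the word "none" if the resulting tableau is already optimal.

Pivot element 2/5. New z-row = old z-row − (-7/5)·(row 2/(2/5)).
Updated z-row coefficients: x1: 7/2, x2: 0, s1: 9/4, s2: 0.
No coefficient is strictly negative; the tableau after this pivot is optimal.

none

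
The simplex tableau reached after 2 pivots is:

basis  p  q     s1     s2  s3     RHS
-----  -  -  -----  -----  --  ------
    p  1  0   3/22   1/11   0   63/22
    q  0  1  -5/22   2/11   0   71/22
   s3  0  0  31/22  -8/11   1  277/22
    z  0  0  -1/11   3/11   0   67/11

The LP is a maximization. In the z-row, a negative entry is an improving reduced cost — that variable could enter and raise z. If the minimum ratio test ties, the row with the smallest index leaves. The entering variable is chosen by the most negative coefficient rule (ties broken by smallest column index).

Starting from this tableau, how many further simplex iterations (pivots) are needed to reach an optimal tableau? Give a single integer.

pivot: s1 in, s3 out → z = 214/31
No improving column remains; optimal.

1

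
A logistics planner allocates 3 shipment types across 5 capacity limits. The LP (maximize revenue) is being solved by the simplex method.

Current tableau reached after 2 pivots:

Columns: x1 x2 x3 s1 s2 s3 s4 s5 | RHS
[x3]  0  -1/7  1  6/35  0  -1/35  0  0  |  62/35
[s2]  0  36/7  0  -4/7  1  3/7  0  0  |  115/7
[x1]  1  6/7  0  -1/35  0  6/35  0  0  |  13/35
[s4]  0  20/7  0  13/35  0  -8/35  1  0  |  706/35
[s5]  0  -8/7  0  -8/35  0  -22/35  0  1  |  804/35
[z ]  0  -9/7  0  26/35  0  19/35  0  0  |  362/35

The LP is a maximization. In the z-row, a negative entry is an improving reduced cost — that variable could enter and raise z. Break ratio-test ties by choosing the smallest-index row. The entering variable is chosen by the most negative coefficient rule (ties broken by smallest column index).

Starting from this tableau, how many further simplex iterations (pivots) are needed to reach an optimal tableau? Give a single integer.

1

pivot: x2 in, x1 out → z = 109/10
No improving column remains; optimal.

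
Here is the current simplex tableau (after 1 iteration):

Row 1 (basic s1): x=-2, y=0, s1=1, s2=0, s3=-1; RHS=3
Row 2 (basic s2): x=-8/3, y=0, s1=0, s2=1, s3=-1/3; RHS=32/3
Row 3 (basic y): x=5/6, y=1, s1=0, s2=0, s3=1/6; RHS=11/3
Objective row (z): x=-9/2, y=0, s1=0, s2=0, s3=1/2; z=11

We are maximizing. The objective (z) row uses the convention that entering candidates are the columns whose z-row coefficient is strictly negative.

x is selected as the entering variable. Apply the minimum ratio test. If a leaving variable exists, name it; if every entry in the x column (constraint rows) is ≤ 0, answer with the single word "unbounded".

Ratios: row 1 (s1): entry -2 ≤ 0, skip; row 2 (s2): entry -8/3 ≤ 0, skip; row 3 (y): (11/3)/(5/6) = 22/5.
Minimum ratio is in the y row, so y leaves.

y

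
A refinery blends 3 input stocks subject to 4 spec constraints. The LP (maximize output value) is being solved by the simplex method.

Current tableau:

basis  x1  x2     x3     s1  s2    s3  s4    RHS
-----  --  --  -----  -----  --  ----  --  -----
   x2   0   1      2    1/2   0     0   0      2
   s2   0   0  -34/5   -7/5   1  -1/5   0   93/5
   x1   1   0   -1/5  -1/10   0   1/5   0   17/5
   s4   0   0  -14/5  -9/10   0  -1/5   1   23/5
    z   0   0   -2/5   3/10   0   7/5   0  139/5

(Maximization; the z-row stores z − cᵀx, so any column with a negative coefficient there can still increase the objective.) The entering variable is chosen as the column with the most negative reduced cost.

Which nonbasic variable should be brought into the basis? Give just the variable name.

Objective-row coefficients: x1: 0, x2: 0, x3: -2/5, s1: 3/10, s2: 0, s3: 7/5, s4: 0.
The most negative is -2/5 in column x3, so x3 enters.

x3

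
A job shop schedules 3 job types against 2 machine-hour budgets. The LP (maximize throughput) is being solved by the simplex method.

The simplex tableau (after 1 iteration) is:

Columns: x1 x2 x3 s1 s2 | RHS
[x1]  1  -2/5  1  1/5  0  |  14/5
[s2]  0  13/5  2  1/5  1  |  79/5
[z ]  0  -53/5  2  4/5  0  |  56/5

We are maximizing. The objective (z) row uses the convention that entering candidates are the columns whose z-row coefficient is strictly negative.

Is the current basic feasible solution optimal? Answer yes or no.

no

Column x2 has objective-row coefficient -53/5, which is negative; an improving pivot exists, so not yet optimal.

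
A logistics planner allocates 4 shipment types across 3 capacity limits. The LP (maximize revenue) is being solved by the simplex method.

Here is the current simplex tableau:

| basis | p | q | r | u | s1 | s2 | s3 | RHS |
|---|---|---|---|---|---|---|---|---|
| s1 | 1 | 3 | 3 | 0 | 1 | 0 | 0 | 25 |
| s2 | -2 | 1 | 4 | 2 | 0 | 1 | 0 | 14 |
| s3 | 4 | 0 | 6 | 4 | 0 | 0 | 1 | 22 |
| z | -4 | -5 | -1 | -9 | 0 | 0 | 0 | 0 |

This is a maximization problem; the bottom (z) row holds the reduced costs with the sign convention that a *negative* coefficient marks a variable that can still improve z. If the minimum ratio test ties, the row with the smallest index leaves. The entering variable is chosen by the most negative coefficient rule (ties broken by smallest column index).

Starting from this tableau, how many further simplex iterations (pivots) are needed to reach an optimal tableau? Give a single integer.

3

pivot: u in, s3 out → z = 99/2
pivot: q in, s2 out → z = 129/2
pivot: p in, s1 out → z = 2157/26
No improving column remains; optimal.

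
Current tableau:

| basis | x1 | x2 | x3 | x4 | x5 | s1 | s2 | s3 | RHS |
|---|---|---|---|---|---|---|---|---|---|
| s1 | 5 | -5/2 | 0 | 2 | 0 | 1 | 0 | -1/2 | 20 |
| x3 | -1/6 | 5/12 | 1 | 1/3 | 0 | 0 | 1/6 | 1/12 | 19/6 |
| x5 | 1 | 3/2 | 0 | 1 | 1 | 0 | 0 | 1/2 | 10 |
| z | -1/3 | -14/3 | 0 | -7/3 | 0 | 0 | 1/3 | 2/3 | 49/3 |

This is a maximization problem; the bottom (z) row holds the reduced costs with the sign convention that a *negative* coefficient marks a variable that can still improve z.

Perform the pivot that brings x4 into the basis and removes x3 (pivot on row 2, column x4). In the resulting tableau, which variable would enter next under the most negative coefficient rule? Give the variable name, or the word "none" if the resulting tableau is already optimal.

Pivot element 1/3. New z-row = old z-row − (-7/3)·(row 2/(1/3)).
Updated z-row coefficients: x1: -3/2, x2: -7/4, x3: 7, x4: 0, x5: 0, s1: 0, s2: 3/2, s3: 5/4.
The most negative is -7/4 in column x2, so x2 would enter next.

x2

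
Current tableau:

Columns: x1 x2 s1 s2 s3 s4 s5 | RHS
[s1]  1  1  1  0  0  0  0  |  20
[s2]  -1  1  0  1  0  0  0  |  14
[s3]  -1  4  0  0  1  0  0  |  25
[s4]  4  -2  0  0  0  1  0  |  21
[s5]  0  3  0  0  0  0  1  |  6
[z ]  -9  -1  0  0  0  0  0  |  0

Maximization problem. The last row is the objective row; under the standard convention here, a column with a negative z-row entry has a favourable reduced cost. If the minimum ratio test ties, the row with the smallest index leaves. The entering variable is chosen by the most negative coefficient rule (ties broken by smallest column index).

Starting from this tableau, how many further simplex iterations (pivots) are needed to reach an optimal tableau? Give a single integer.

2

pivot: x1 in, s4 out → z = 189/4
pivot: x2 in, s5 out → z = 233/4
No improving column remains; optimal.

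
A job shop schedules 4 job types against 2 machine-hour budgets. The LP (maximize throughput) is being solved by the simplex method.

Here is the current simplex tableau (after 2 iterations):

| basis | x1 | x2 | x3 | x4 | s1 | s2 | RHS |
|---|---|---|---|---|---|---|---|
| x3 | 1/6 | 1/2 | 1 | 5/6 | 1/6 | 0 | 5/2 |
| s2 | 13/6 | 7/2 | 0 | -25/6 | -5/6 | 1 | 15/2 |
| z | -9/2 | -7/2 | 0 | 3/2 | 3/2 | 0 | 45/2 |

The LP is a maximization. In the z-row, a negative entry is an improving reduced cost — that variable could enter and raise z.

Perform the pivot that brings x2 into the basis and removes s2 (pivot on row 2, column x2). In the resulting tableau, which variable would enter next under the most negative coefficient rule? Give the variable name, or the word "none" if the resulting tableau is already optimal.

Pivot element 7/2. New z-row = old z-row − (-7/2)·(row 2/(7/2)).
Updated z-row coefficients: x1: -7/3, x2: 0, x3: 0, x4: -8/3, s1: 2/3, s2: 1.
The most negative is -8/3 in column x4, so x4 would enter next.

x4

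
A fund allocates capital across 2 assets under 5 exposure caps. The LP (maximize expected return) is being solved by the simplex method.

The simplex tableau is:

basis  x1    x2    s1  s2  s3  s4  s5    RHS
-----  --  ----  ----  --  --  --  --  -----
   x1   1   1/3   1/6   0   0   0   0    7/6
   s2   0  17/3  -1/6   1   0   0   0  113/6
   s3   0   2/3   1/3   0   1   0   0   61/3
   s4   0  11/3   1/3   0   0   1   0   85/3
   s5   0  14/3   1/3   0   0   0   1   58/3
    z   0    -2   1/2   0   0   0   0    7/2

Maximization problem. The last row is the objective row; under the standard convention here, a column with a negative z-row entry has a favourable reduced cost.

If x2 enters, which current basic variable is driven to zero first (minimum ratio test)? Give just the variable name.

s2

Ratios: row 1 (x1): (7/6)/(1/3) = 7/2; row 2 (s2): (113/6)/(17/3) = 113/34; row 3 (s3): (61/3)/(2/3) = 61/2; row 4 (s4): (85/3)/(11/3) = 85/11; row 5 (s5): (58/3)/(14/3) = 29/7.
Minimum ratio 113/34 is in the s2 row, so s2 leaves.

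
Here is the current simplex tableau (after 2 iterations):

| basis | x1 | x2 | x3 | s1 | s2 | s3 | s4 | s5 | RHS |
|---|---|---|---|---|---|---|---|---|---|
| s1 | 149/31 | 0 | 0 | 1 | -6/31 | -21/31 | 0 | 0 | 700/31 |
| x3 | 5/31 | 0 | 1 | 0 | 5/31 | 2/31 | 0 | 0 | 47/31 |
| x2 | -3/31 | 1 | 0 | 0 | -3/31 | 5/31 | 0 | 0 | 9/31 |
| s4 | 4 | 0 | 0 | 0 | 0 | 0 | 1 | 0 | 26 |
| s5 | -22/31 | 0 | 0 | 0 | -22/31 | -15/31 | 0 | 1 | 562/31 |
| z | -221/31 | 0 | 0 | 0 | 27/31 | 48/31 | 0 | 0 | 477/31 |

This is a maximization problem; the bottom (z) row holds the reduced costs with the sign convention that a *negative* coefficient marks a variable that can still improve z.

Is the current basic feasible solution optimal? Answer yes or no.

Column x1 has objective-row coefficient -221/31, which is negative; an improving pivot exists, so not yet optimal.

no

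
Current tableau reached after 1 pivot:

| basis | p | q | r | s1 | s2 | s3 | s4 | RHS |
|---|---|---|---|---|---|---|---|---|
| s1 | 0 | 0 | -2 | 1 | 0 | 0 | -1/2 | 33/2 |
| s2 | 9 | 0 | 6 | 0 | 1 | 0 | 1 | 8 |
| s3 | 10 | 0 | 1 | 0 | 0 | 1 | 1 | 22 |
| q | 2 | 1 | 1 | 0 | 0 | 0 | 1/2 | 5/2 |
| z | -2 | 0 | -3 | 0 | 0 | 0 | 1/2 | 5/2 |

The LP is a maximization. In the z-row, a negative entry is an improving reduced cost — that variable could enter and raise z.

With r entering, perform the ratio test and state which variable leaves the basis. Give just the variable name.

Ratios: row 1 (s1): entry -2 ≤ 0, skip; row 2 (s2): 8/6 = 4/3; row 3 (s3): 22/1 = 22; row 4 (q): (5/2)/1 = 5/2.
Minimum ratio 4/3 is in the s2 row, so s2 leaves.

s2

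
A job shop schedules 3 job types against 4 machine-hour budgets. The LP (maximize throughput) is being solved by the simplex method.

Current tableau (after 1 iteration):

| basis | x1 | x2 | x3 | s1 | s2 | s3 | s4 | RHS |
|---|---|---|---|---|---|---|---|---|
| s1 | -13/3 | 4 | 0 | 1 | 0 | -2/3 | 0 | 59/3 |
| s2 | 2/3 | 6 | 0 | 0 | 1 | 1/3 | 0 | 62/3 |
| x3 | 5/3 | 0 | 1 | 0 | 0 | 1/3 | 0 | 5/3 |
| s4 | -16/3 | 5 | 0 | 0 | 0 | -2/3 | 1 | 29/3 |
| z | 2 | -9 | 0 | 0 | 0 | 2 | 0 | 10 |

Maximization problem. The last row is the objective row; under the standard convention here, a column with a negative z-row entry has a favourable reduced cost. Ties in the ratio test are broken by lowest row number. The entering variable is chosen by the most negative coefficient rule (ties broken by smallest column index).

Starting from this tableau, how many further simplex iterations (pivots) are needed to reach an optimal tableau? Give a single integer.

2

pivot: x2 in, s4 out → z = 137/5
pivot: x1 in, x3 out → z = 35
No improving column remains; optimal.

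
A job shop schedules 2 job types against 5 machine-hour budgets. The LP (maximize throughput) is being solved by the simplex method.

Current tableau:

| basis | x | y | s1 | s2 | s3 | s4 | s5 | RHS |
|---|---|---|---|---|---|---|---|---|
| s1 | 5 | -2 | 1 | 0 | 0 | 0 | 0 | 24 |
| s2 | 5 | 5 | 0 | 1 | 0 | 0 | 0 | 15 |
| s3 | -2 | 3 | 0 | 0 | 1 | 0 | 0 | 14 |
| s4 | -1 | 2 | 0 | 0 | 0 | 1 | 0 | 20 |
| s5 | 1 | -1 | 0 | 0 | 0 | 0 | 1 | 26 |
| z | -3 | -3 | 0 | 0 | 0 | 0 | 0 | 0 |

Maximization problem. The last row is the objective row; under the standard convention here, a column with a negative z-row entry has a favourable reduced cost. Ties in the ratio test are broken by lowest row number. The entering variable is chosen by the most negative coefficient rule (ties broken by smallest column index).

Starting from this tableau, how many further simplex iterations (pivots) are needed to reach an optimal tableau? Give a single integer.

1

pivot: x in, s2 out → z = 9
No improving column remains; optimal.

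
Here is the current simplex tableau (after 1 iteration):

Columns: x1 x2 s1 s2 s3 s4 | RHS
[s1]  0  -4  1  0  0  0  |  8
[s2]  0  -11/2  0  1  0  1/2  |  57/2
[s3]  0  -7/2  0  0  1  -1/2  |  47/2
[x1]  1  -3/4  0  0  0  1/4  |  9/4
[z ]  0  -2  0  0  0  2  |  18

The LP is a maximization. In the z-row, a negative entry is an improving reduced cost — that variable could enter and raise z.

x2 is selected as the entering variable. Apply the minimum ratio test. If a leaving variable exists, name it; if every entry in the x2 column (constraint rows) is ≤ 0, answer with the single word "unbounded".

unbounded

x2-column entries: row 1: -4, row 2: -11/2, row 3: -7/2, row 4: -3/4. All ≤ 0, so x2 can increase without bound; the LP is unbounded in this direction.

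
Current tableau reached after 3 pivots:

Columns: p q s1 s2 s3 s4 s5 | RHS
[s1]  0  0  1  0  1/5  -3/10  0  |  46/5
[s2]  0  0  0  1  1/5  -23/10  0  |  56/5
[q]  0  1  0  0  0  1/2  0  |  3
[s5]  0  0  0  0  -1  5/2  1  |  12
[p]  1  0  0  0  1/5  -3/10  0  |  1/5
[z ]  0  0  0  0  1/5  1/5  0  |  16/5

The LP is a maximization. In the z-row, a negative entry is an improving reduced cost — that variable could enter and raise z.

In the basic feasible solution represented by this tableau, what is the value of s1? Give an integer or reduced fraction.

s1 is basic (row 1); its value is the RHS of that row: 46/5.

46/5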